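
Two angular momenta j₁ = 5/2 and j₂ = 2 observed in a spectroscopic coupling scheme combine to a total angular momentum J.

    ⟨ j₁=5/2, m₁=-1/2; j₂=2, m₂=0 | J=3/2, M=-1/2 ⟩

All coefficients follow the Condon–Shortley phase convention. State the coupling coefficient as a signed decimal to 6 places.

j₁+j₂−J=3  J+j₁−j₂=2  J−j₁+j₂=1  j₁+j₂+J+1=7
(j₁±m₁, j₂±m₂, J±M) = (2,3,2,2,1,2)
P² = 32/35
sum k=1..2:
  [1] −1/4 = -1/4
  [2] +1/2 = 1/2
S = 1/4
C² = P²·S² = 2/35 ; C = +0.239046

+√(2/35) ≈ +0.239046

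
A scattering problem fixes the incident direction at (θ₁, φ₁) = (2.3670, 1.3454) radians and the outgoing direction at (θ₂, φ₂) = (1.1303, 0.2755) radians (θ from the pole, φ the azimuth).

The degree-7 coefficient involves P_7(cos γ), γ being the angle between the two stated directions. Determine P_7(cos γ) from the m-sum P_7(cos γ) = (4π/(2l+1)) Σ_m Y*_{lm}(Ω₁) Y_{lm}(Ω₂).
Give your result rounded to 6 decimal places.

0.002040

Expand P_7 via completeness: Σ_{m} conj(Y_{7,m}) at Ω₁ times Y_{7,m} at Ω₂ —
  [-7]  conj(Y_{7,-7})(Ω₁) = (-0.040943, 0.000286) ; Y_{7,-7}(Ω₂) = (-0.086740, -0.232061) ; Δ = (0.003618, 0.009477)
  [-6]  conj(Y_{7,-6})(Ω₁) = (0.033921, -0.152827) ; Y_{7,-6}(Ω₂) = (-0.035879, -0.435484) ; Δ = (-0.067771, -0.009289)
  [-5]  conj(Y_{7,-5})(Ω₁) = (0.312858, 0.148748) ; Y_{7,-5}(Ω₂) = (0.058196, -0.297310) ; Δ = (0.062431, -0.084359)
  [-4]  conj(Y_{7,-4})(Ω₁) = (-0.283471, 0.358384) ; Y_{7,-4}(Ω₂) = (-0.060241, 0.118947) ; Δ = (-0.025552, -0.055307)
  [-3]  conj(Y_{7,-3})(Ω₁) = (-0.156321, -0.194822) ; Y_{7,-3}(Ω₂) = (-0.236995, 0.257323) ; Δ = (0.087180, 0.005947)
  [-2]  conj(Y_{7,-2})(Ω₁) = (-0.190884, 0.092394) ; Y_{7,-2}(Ω₂) = (-0.012653, 0.007775) ; Δ = (0.001697, -0.002653)
  [-1]  conj(Y_{7,-1})(Ω₁) = (-0.080080, -0.349249) ; Y_{7,-1}(Ω₂) = (0.320264, -0.090535) ; Δ = (-0.057266, -0.104602)
  [+0]  conj(Y_{7,0})(Ω₁) = (-0.110393, -0.000000) ; Y_{7,0}(Ω₂) = (0.056513, 0.000000) ; Δ = (-0.006239, -0.000000)
  [+1]  conj(Y_{7,1})(Ω₁) = (0.080080, -0.349249) ; Y_{7,1}(Ω₂) = (-0.320264, -0.090535) ; Δ = (-0.057266, 0.104602)
  [+2]  conj(Y_{7,2})(Ω₁) = (-0.190884, -0.092394) ; Y_{7,2}(Ω₂) = (-0.012653, -0.007775) ; Δ = (0.001697, 0.002653)
  [+3]  conj(Y_{7,3})(Ω₁) = (0.156321, -0.194822) ; Y_{7,3}(Ω₂) = (0.236995, 0.257323) ; Δ = (0.087180, -0.005947)
  [+4]  conj(Y_{7,4})(Ω₁) = (-0.283471, -0.358384) ; Y_{7,4}(Ω₂) = (-0.060241, -0.118947) ; Δ = (-0.025552, 0.055307)
  [+5]  conj(Y_{7,5})(Ω₁) = (-0.312858, 0.148748) ; Y_{7,5}(Ω₂) = (-0.058196, -0.297310) ; Δ = (0.062431, 0.084359)
  [+6]  conj(Y_{7,6})(Ω₁) = (0.033921, 0.152827) ; Y_{7,6}(Ω₂) = (-0.035879, 0.435484) ; Δ = (-0.067771, 0.009289)
  [+7]  conj(Y_{7,7})(Ω₁) = (0.040943, 0.000286) ; Y_{7,7}(Ω₂) = (0.086740, -0.232061) ; Δ = (0.003618, -0.009477)
Accumulated sum (0.002435, 0.000000); after 4π/(2l+1) scaling, (0.002040, 0.000000) ⇒ P_7 = 0.002040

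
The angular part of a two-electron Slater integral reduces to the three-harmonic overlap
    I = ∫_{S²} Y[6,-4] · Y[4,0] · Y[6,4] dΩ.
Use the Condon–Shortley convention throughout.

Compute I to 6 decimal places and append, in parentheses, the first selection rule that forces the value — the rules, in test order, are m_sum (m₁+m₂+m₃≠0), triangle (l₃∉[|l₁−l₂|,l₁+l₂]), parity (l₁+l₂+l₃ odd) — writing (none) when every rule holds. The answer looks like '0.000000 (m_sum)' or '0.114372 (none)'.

Rules hold: Σm=0, L=16 even, 2≤6≤10.
N = 13·9·13 = 1521
Δ = 4!·8!·4!/17! = 1/15315300
Racah Σ t=0..4: t=0:+1/829440 t=1:−1/25920 t=2:+1/9216 t=3:−1/25920 t=4:+1/829440 = 7/207360
⇒ 3j(6 4 6; 0 0 0)² = 28/2431, sgn +1
Racah Σ t=2..4: t=2:+1/645120 t=3:−1/181440 t=4:+1/829440 = -1/362880
⇒ 3j(6 4 6; -4 0 4)² = 256/17017, sgn -1
4πI² = N·(3j₀)²·(3jₘ)² = 9216/34969
I = -1·√(0.263548/4π) = -0.14481872
No selection rule forces the value: the integral is nonzero (none).

-0.144819 (none)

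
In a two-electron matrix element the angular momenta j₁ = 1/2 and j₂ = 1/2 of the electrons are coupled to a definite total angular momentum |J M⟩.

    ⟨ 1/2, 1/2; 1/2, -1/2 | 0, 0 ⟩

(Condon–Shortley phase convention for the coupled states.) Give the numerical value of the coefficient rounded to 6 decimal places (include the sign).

√[1·1!0!0!/2! · 1!0!0!1!0!0!] = √(1/2)
  +(−1)^0/∏(0,1,0,0,0,0)! = 1  (running 1)
⟨..|..⟩ = √(1/2)·(1) = +0.707107

+0.707107  (= +√(1/2))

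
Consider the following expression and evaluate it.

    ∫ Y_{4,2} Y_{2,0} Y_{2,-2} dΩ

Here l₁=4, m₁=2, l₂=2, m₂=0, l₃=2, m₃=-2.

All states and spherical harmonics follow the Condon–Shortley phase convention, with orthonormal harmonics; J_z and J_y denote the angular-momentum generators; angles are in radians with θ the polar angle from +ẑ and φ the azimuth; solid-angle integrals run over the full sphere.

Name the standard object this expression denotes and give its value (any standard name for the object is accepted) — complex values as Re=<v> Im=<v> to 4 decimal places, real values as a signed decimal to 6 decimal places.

Gaunt coefficient, +0.156078

This is a Gaunt coefficient — the integral of a triple product of spherical harmonics over the sphere.
m-sum 0 ✓  L=8 even ✓  2≤2≤6 ✓
Π(2lᵢ+1) = 9×5×5 = 225
triangle coeff Δ(4,2,2) = 1/630
Σ_t [2,2]: t=2:+1/16 = 1/16
(3j)²=2/35 [(4 2 2; 0 0 0)], sign=+1
Σ_t [2,2]: t=2:+1/96 = 1/96
(3j)²=1/42 [(4 2 2; 2 0 -2)], sign=+1
⇒ 4πI² = 15/49
I = (+1)√(15/49/(4π)) = 0.15607835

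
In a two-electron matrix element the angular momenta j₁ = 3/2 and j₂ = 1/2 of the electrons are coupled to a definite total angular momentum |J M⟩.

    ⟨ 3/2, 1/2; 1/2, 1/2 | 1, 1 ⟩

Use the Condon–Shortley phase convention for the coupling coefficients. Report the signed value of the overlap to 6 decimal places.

triangle: 1!*2!*0!/4! = 2/24
(j±m)!: 2!*1!*1!*0!*2!*0! = 4
prefactor² = (2J+1)*Δ*N² = 1
  k=1: −1/(1!*0!*0!*0!*2!*0!) = -1/2
Σ = -1/2  ⇒  CG² = 1*(-1/2)² = 1/4
CG = −√(1/4) = -0.500000

−√(1/4) = -0.500000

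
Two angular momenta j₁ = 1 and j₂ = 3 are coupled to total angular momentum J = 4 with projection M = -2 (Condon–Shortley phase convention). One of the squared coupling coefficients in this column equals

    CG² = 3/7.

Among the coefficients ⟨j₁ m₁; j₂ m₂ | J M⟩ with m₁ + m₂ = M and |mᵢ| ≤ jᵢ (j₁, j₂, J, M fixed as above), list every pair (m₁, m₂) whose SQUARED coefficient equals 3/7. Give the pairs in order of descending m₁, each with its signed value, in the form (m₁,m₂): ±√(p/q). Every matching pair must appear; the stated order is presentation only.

(0,-2): +√(3/7)

Admissible pairs with m₁+m₂ = M = -2: (-1,-1), (0,-2), (1,-3)
  (m₁,m₂)=(1,-3): CG² = 1/28, CG = +√(1/28)
  (m₁,m₂)=(0,-2): CG² = 3/7, CG = +√(3/7)   ← matches the target
  (m₁,m₂)=(-1,-1): CG² = 15/28, CG = +√(15/28)
Pairs with CG² = 3/7: (0,-2): +√(3/7)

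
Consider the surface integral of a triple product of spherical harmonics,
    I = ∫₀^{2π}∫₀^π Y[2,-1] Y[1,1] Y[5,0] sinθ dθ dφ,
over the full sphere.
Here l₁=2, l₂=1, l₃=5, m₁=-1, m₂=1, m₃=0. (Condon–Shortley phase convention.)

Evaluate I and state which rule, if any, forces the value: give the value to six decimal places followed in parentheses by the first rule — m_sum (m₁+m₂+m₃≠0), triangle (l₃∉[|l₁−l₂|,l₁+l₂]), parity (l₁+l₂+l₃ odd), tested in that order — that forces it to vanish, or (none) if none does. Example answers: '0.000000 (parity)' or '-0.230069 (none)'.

l₃=5 ∉ [1,3] — triangle fails ⇒ I = 0

0.000000 (triangle)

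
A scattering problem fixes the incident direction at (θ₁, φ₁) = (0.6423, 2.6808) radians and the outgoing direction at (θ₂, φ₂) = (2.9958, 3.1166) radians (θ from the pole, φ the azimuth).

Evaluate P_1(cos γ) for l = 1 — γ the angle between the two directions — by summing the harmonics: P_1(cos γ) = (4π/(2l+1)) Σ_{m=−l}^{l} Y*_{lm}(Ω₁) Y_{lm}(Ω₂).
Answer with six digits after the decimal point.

-0.713333

Addition theorem: P_1(cos γ) = (4π/3) Σ_m Y*_{lm}(Ω₁) Y_{lm}(Ω₂), m = −1…1:
  m=-1: (-0.18538 + 0.09203j) × (-0.05018 - 0.00125j) = 0.00942 - 0.00439j  (running Σ = 0.00942 - 0.00439j)
  m=0: (0.39123 + 0.00000j) × (-0.48342 + 0.00000j) = -0.18913 + 0.00000j  (running Σ = -0.17971 - 0.00439j)
  m=1: (0.18538 + 0.09203j) × (0.05018 - 0.00125j) = 0.00942 + 0.00439j  (running Σ = -0.17030 + 0.00000j)
Σ over m = -0.17030 + 0.00000j; ×(4π/3) → -0.71333 + 0.00000j. Real part: -0.713333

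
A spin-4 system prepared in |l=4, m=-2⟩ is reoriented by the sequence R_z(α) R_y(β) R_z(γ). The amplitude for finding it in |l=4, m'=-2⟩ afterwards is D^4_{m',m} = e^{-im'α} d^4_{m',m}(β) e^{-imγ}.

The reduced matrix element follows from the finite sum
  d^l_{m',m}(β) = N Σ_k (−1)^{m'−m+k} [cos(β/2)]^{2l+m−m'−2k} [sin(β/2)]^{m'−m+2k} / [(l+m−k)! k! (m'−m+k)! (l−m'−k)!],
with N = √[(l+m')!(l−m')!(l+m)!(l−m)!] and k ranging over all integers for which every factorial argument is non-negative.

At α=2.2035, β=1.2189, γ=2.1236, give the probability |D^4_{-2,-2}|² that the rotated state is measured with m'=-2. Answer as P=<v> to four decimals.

D^4_{-2,-2}(2.2035,1.2189,2.1236) = e^{-i·-2·2.2035}·d^4_{-2,-2}(1.2189)·e^{-i·-2·2.1236}. Compute d first:
c=cos(1.218900/2)=0.819963, s=sin(1.218900/2)=0.572417; N=√[2·720·2·720]=1440.000000
k∈{0,1,2} keeps every argument non-negative
  k=0: (−1)^0·1440.0000/(1440)·0.8200^8·0.5724^0 = +0.204340
  k=1: (−1)^1·1440.0000/(120)·0.8200^6·0.5724^2 = -1.195009
  k=2: (−1)^2·1440.0000/(96)·0.8200^4·0.5724^4 = +0.727976
d^4_{-2,-2}(1.2189) = +0.204340 -1.195009 +0.727976 = -0.262693
|D^4_{-2,-2}|² = |d^4_{-2,-2}(β)|² = (-0.262693)² = 0.069007 (the z-rotation phases have unit modulus)

P=0.0690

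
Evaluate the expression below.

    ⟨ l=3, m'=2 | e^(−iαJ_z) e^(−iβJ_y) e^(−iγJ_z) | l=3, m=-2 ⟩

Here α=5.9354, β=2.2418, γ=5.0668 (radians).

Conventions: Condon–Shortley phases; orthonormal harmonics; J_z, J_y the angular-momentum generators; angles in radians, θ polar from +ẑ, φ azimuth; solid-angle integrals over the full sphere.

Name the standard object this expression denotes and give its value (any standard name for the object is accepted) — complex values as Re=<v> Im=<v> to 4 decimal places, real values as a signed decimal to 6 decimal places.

Wigner D-matrix element, Re=-0.0147 Im=-0.0873

This is a Wigner D-matrix element — the rotation-matrix element ⟨l m'| R(α,β,γ) |l m⟩ in the angular-momentum basis.
D^3_{2,-2}(5.9354,2.2418,5.0668) = e^{-i·2·5.9354}·d^3_{2,-2}(2.2418)·e^{-i·-2·5.0668}. Compute d first:
With c≡cos(β/2)=0.434872 and s≡sin(β/2)=0.900492, N=[120·1·1·120]^{1/2}=120.000000
k∈{0,1} keeps every argument non-negative
  k=0: (−1)^4·120.0000/(24)·0.4349^2·0.9005^4 = +0.621746
  k=1: (−1)^5·120.0000/(120)·0.4349^0·0.9005^6 = -0.533187
d^3_{2,-2}(2.2418) = +0.621746 -0.533187 = +0.088559
Attach z-rotation phases: D = e^{-i(2)(5.9354)}·(+0.088559)·e^{-i(-2)(5.0668)} = -0.014669-0.087336i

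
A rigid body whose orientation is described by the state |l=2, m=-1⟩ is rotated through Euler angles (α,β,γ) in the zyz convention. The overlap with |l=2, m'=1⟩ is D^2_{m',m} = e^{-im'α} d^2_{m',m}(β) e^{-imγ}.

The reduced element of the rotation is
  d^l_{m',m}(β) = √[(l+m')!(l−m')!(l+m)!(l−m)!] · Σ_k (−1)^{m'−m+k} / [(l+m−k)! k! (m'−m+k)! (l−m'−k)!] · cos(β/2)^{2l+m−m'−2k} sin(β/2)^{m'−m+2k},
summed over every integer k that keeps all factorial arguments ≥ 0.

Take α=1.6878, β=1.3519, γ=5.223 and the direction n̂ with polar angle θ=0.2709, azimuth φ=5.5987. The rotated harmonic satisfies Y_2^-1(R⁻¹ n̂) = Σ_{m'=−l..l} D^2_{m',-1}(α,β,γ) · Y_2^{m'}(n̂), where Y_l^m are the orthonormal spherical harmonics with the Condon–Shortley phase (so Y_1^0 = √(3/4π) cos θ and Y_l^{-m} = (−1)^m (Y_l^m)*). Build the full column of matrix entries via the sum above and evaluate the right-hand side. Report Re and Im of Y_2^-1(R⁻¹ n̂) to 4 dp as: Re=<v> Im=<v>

Need the full column D^2_{m',-1} for m'=−2..2 at α=1.6878, β=1.3519, γ=5.2230.
cos(β/2)=0.780113, sin(β/2)=0.625639
d^2_{-2,-1}: single k=1 term ⇒ +0.594054;  D = -0.402585+0.436836i
d^2_{-1,-1}: k∈[0..1] ⇒ +0.370365 -0.714634 = -0.344269;  D = -0.278662-0.202160i
d^2_{0,-1}: k∈[0..1] ⇒ -0.727565 +0.467955 = -0.259610;  D = -0.126874+0.226496i
d^2_{1,-1}: k∈[0..1] ⇒ +0.714634 -0.153213 = +0.561421;  D = -0.518490-0.215318i
d^2_{2,-1}: single k=0 term ⇒ -0.382084;  D = +0.104343-0.367560i
Y_2^{m'}(θ=0.2709,φ=5.5987) and Σ D·Y over m':
  (-0.4026+0.4368i)·(+0.0055+0.0271i)  (-0.2787-0.2022i)·(+0.1543+0.1259i)  (-0.1269+0.2265i)·(+0.5630+0.0000i)  (-0.5185-0.2153i)·(-0.1543+0.1259i)  (+0.1043-0.3676i)·(+0.0055-0.0271i)
Y_2^-1(R⁻¹ n̂) = -0.005295+0.015804i

Re=-0.0053 Im=0.0158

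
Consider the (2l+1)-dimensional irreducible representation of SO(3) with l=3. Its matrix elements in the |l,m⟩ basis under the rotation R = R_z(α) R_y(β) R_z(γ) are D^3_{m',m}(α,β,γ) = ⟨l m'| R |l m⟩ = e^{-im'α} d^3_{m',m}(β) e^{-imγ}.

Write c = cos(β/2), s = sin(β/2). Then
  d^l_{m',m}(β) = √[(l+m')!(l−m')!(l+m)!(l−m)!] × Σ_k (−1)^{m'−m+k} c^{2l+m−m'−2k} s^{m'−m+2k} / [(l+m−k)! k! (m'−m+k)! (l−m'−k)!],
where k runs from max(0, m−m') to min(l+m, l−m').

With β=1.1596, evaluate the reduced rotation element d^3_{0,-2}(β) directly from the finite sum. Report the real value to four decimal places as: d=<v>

d^3_{0,-2}(β=1.1596) via the finite sum:
Half-angle: c=0.836572, s=0.547857. N=√(6·6·1·120)=65.726707
Admissible k: 0..1 (factorial args all ≥0)
  k=0: (−1)^2·65.7267/(12)·0.8366^4·0.5479^2 = +0.805208
  k=1: (−1)^3·65.7267/(12)·0.8366^2·0.5479^4 = -0.345331
d^3_{0,-2}(1.1596) = +0.805208 -0.345331 = +0.459878

d=0.4599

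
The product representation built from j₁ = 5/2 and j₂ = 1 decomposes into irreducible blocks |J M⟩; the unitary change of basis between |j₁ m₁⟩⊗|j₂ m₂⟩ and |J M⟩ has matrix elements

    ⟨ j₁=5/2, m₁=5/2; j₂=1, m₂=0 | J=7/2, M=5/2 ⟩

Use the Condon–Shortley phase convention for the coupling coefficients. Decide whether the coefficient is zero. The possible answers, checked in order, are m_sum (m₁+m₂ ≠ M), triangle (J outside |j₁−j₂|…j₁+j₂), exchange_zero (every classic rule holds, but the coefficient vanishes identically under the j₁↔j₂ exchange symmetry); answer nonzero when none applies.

nonzero

m-sum: m₁+m₂ = 5/2+0 = 5/2, M = 5/2  ✓
triangle: |j₁−j₂| = 3/2 ≤ J = 7/2 ≤ j₁+j₂ = 7/2  ✓
exchange: j₁≠j₂ or m₁≠m₂ — the exchange symmetry imposes no constraint here
value check: CG = +√(2/7) = +0.534522 ≠ 0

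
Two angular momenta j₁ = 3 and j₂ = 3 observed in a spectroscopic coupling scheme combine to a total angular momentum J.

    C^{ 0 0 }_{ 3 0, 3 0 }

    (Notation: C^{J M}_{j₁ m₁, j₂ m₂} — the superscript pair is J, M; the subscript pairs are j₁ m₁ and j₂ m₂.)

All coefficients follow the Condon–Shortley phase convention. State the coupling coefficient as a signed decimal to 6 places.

−√(1/7) = -0.377964

triangle: 6!×0!×0!/7! = 720/5040
(j±m)!: 3!×3!×3!×3!×0!×0! = 1296
prefactor² = (2J+1)×Δ×N² = 1296/7
  k=3: −1/(3!×3!×0!×0!×0!×0!) = -1/36
Σ = -1/36  ⇒  CG² = 1296/7×(-1/36)² = 1/7
CG = −√(1/7) = -0.377964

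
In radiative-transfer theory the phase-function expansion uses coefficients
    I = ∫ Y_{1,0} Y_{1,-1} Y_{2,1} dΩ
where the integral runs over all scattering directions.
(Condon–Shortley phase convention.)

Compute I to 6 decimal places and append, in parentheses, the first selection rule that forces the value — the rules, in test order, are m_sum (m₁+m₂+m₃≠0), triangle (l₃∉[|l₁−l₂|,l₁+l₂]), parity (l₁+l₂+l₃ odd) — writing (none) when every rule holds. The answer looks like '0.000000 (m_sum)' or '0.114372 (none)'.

m-sum 0 ✓  L=4 even ✓  0≤2≤2 ✓
Π(2lᵢ+1) = 3×3×5 = 45
triangle coeff Δ(1,1,2) = 1/30
Σ_t [0,0]: t=0:+1/1 = 1/1
(3j)²=2/15 [(1 1 2; 0 0 0)], sign=+1
Σ_t [0,0]: t=0:+1/2 = 1/2
(3j)²=1/10 [(1 1 2; 0 -1 1)], sign=-1
⇒ 4πI² = 3/5
I = (-1)√(3/5/(4π)) = -0.21850969
No selection rule forces the value: the integral is nonzero (none).

-0.218510 (none)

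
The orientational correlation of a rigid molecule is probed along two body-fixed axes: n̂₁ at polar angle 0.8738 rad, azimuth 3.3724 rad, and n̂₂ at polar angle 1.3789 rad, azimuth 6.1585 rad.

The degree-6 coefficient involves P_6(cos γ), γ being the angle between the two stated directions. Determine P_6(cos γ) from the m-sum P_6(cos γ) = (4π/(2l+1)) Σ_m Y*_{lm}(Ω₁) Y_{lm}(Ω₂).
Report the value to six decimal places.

Expand P_6 via completeness: Σ_{m} conj(Y_{6,m}) at Ω₁ times Y_{6,m} at Ω₂ —
  term(m=-6) = (-0.022621, 0.035909)   from Y*(Ω₁)=(0.018152, 0.096488), Y(Ω₂)=(0.316838, 0.294049)
  term(m=-5) = (0.016998, -0.081072)   from Y*(Ω₁)=(-0.115257, -0.260356), Y(Ω₂)=(0.236198, 0.169848)
  term(m=-4) = (-0.012839, -0.085630)   from Y*(Ω₁)=(0.262824, 0.347480), Y(Ω₂)=(-0.174530, -0.095061)
  term(m=-3) = (0.042653, 0.077281)   from Y*(Ω₁)=(-0.222374, -0.184441), Y(Ω₂)=(-0.284405, -0.111639)
  term(m=-2) = (-0.014415, -0.012415)   from Y*(Ω₁)=(-0.139544, -0.069418), Y(Ω₂)=(0.118287, 0.030124)
  term(m=-1) = (0.101914, 0.037837)   from Y*(Ω₁)=(0.347149, 0.081578), Y(Ω₂)=(0.302484, 0.037912)
  term(m=+0) = (-0.006047, 0.000000)   from Y*(Ω₁)=(0.059970, -0.000000), Y(Ω₂)=(-0.100843, 0.000000)
  term(m=+1) = (0.101914, -0.037837)   from Y*(Ω₁)=(-0.347149, 0.081578), Y(Ω₂)=(-0.302484, 0.037912)
  term(m=+2) = (-0.014415, 0.012415)   from Y*(Ω₁)=(-0.139544, 0.069418), Y(Ω₂)=(0.118287, -0.030124)
  term(m=+3) = (0.042653, -0.077281)   from Y*(Ω₁)=(0.222374, -0.184441), Y(Ω₂)=(0.284405, -0.111639)
  term(m=+4) = (-0.012839, 0.085630)   from Y*(Ω₁)=(0.262824, -0.347480), Y(Ω₂)=(-0.174530, 0.095061)
  term(m=+5) = (0.016998, 0.081072)   from Y*(Ω₁)=(0.115257, -0.260356), Y(Ω₂)=(-0.236198, 0.169848)
  term(m=+6) = (-0.022621, -0.035909)   from Y*(Ω₁)=(0.018152, -0.096488), Y(Ω₂)=(0.316838, -0.294049)
Σ over m = (0.217333, 0.000000); ×(4π/13) → (0.210084, 0.000000). Real part: 0.210084

0.210084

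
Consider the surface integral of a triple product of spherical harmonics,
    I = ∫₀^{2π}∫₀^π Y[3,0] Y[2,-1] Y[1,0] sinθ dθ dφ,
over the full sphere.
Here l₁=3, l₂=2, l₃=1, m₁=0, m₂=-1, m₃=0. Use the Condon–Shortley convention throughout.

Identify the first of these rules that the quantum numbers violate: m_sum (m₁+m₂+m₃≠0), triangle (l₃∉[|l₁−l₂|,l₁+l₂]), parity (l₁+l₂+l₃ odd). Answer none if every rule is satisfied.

Σmᵢ = -1  ✗
l₃∈[|l₁−l₂|,l₁+l₂]=[1,5], have l₃=1
Σlᵢ = 6 ⇒ even

m_sum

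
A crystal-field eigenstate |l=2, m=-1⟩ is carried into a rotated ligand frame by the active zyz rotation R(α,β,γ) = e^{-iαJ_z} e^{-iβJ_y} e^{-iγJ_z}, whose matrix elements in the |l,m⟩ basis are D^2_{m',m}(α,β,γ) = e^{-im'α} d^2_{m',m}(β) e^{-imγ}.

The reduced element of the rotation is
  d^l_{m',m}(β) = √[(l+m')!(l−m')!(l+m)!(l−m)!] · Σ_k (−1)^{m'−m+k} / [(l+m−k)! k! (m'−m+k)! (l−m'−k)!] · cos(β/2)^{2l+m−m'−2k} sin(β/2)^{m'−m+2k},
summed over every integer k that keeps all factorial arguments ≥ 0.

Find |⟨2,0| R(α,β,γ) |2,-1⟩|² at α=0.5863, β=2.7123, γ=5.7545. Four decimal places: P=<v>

D^2_{0,-1}(0.5863,2.7123,5.7545) = e^{-i·0·0.5863}·d^2_{0,-1}(2.7123)·e^{-i·-1·5.7545}. Compute d first:
Half-angle: c=0.213002, s=0.977052. N=√(2·2·1·6)=4.898979
k: max(0,(-1)−(0))=0 … min(2+(-1),2−(0))=1
  k=0: (−1)^1·4.8990/(2)·0.2130^3·0.9771^1 = -0.023128
  k=1: (−1)^2·4.8990/(2)·0.2130^1·0.9771^3 = +0.486645
d^2_{0,-1}(2.7123) = -0.023128 +0.486645 = +0.463516
|D^2_{0,-1}|² = |d^2_{0,-1}(β)|² = (+0.463516)² = 0.214847 (the z-rotation phases have unit modulus)

P=0.2148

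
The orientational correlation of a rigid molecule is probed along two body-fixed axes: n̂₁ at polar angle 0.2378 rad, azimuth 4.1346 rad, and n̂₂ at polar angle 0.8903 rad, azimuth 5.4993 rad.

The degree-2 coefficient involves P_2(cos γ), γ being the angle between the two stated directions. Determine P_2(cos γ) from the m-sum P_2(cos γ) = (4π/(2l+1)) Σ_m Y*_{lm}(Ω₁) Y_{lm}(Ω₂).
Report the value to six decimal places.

Term-by-term m-sum for l=2 (normalisation 4π/5 = 2.513274):
  [-2]  conj(Y_{2,-2})(Ω₁) = -0.008647+0.019613i ; Y_{2,-2}(Ω₂) = +0.000706+0.233360i ; Δ = -0.004583-0.002004i
  [-1]  conj(Y_{2,-1})(Ω₁) = -0.096598-0.148154i ; Y_{2,-1}(Ω₂) = +0.267552+0.266743i ; Δ = +0.013674-0.065406i
  [+0]  conj(Y_{2,0})(Ω₁) = +0.578279-0.000000i ; Y_{2,0}(Ω₂) = +0.059167+0.000000i ; Δ = +0.034215+0.000000i
  [+1]  conj(Y_{2,1})(Ω₁) = +0.096598-0.148154i ; Y_{2,1}(Ω₂) = -0.267552+0.266743i ; Δ = +0.013674+0.065406i
  [+2]  conj(Y_{2,2})(Ω₁) = -0.008647-0.019613i ; Y_{2,2}(Ω₂) = +0.000706-0.233360i ; Δ = -0.004583+0.002004i
Accumulated sum +0.052397+0.000000i; after 4π/(2l+1) scaling, +0.131688+0.000000i ⇒ P_2 = 0.131688

0.131688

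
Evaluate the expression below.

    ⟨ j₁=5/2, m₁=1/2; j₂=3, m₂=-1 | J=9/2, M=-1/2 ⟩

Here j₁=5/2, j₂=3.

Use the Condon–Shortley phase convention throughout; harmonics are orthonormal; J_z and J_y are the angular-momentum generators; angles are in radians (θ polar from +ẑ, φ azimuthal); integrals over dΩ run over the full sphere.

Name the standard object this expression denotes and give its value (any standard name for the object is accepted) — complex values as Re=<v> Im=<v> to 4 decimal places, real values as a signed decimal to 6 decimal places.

This is a Clebsch–Gordan (vector-coupling) coefficient.
√[10·1!4!5!/11! · 3!2!2!4!4!5!] = √(92160/77)
  +(−1)^0/∏(0,1,2,2,2,3)! = 1/48  (running 1/48)
  +(−1)^1/∏(1,0,1,1,3,4)! = -1/144  (running 1/72)
⟨..|..⟩ = √(92160/77)·(1/72) = +0.480500

Clebsch–Gordan coefficient, +√(160/693) ≈ +0.480500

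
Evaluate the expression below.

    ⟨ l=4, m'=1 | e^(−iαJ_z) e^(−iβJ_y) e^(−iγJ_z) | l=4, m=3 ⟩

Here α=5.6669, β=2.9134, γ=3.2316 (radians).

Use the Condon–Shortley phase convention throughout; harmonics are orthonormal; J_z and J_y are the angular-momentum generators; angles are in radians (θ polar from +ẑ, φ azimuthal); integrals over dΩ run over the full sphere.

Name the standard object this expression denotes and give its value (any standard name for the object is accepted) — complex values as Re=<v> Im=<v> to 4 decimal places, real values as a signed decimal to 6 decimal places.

This is a Wigner D-matrix element — the rotation-matrix element ⟨l m'| R(α,β,γ) |l m⟩ in the angular-momentum basis.
D^4_{1,3}(5.6669,2.9134,3.2316) = e^{-i·1·5.6669}·d^4_{1,3}(2.9134)·e^{-i·3·3.2316}. Compute d first:
With c≡cos(β/2)=0.113849 and s≡sin(β/2)=0.993498, N=[120·6·5040·1]^{1/2}=1904.940944
k∈{2,3} keeps every argument non-negative
  k=2: (−1)^0·1904.9409/(240)·0.1138^6·0.9935^2 = +0.000017
  k=3: (−1)^1·1904.9409/(144)·0.1138^4·0.9935^4 = -0.002165
d^4_{1,3}(2.9134) = +0.000017 -0.002165 = -0.002148
Attach z-rotation phases: D = e^{-i(1)(5.6669)}·(-0.002148)·e^{-i(3)(3.2316)} = +0.002021+0.000729i

Wigner D-matrix element, Re=0.0020 Im=0.0007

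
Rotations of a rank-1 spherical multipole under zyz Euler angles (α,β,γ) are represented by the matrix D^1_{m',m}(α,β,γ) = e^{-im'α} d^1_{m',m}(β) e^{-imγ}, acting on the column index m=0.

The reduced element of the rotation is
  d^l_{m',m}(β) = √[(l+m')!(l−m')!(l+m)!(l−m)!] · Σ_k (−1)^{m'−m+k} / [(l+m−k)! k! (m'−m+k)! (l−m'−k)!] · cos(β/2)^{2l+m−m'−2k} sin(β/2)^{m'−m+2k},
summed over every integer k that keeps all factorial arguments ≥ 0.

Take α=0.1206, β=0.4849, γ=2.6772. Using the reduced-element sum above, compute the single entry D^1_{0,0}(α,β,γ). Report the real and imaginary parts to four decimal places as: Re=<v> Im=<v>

Re=0.8847 Im=0.0000

Split into d^1_{0,0}(β=0.4849) × two z-phases.
With c≡cos(β/2)=0.970753 and s≡sin(β/2)=0.240082, N=[1·1·1·1]^{1/2}=1.000000
Admissible k: 0..1 (factorial args all ≥0)
  k=0: (−1)^0·1.0000/(1)·0.9708^2·0.2401^0 = +0.942361
  k=1: (−1)^1·1.0000/(1)·0.9708^0·0.2401^2 = -0.057639
d^1_{0,0}(0.4849) = +0.942361 -0.057639 = +0.884722
Attach z-rotation phases: D = e^{-i(0)(0.1206)}·(+0.884722)·e^{-i(0)(2.6772)} = +0.884722+0.000000i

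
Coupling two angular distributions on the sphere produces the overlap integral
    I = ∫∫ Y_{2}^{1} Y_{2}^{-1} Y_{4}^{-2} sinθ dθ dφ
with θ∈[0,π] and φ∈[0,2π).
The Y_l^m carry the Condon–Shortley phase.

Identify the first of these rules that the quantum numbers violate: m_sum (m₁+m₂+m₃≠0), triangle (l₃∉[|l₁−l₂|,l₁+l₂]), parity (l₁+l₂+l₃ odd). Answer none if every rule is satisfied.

m₁+m₂+m₃ = 1 − 1 − 2 = -2  ✗
triangle: |2−2|=0 ≤ l₃=4 ≤ 2+2=4
parity: l₁+l₂+l₃ = 8 is even

m_sum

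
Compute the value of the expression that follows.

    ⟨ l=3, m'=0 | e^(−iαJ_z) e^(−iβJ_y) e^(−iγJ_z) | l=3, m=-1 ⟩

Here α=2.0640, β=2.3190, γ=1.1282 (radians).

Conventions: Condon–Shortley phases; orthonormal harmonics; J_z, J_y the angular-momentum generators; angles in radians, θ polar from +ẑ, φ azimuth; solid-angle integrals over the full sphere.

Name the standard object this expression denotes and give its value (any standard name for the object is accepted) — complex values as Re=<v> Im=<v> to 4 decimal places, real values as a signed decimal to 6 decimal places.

This is a Wigner D-matrix element — the rotation-matrix element ⟨l m'| R(α,β,γ) |l m⟩ in the angular-momentum basis.
D^3_{0,-1}(2.0640,2.3190,1.1282) = e^{-i·0·2.0640}·d^3_{0,-1}(2.3190)·e^{-i·-1·1.1282}. Compute d first:
c=cos(2.319000/2)=0.399798, s=sin(2.319000/2)=0.916603; N=√[6·6·2·24]=41.569219
The bounds max(0,m−m')=0 and min(l+m,l−m')=2 give 3 terms
  k=0: (−1)^1·41.5692/(12)·0.3998^5·0.9166^1 = -0.032432
  k=1: (−1)^2·41.5692/(4)·0.3998^3·0.9166^3 = +0.511420
  k=2: (−1)^3·41.5692/(12)·0.3998^1·0.9166^5 = -0.896062
d^3_{0,-1}(2.3190) = -0.032432 +0.511420 -0.896062 = -0.417075
D = (+1.000000+0.000000i)·(-0.417075)·(+0.428287+0.903643i) = -0.178628-0.376886i

Wigner D-matrix element, Re=-0.1786 Im=-0.3769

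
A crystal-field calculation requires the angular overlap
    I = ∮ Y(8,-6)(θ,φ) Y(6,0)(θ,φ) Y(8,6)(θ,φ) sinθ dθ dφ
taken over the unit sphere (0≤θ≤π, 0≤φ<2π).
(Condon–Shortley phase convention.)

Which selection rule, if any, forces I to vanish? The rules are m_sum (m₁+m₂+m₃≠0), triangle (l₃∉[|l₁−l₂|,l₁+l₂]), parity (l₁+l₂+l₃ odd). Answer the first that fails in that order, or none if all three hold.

Σmᵢ = 0  ✓
l₃∈[|l₁−l₂|,l₁+l₂]=[2,14], have l₃=8  ✓
Σlᵢ = 22 ⇒ even  ✓

none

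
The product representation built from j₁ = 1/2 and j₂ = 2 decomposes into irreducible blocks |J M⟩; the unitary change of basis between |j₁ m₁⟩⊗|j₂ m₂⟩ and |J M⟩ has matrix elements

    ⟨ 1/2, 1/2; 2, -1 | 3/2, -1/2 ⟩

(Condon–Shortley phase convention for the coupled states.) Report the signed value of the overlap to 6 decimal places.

j₁+j₂−J=1  J+j₁−j₂=0  J−j₁+j₂=3  j₁+j₂+J+1=5
(j₁±m₁, j₂±m₂, J±M) = (1,0,1,3,1,2)
P² = 12/5
sum k=0..0:
  [0] +1/2 = 1/2
S = 1/2
C² = P²·S² = 3/5 ; C = +0.774597

+√(3/5) = +0.774597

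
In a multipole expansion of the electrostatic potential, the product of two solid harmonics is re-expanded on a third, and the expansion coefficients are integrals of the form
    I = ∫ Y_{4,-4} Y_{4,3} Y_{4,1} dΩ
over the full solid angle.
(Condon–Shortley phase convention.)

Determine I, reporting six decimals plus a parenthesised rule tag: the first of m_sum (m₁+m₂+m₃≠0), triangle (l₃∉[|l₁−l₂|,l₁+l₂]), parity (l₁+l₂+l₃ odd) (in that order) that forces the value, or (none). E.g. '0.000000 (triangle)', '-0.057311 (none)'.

Rules hold: Σm=0, L=12 even, 0≤4≤8.
N = 9·9·9 = 729
Δ = 4!·4!·4!/13! = 1/450450
Racah Σ t=0..4: t=0:+1/13824 t=1:−1/216 t=2:+1/64 t=3:−1/216 t=4:+1/13824 = 5/768
⇒ 3j(4 4 4; 0 0 0)² = 18/1001, sgn +1
Racah Σ t=4..4: t=4:+1/3456 = 1/3456
⇒ 3j(4 4 4; -4 3 1)² = 35/1287, sgn -1
4πI² = N·(3j₀)²·(3jₘ)² = 7290/20449
I = -1·√(0.356497/4π) = -0.16843130
No selection rule forces the value: the integral is nonzero (none).

-0.168431 (none)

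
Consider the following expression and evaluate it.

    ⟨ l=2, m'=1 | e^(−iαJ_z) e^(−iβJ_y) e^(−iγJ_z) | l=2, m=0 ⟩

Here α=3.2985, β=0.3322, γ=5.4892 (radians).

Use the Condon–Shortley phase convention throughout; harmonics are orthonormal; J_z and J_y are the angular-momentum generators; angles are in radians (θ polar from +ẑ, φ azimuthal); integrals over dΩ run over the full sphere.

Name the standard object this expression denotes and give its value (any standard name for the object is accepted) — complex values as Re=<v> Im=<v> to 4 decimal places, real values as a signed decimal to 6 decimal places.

Wigner D-matrix element, Re=0.3729 Im=-0.0590

This is a Wigner D-matrix element — the rotation-matrix element ⟨l m'| R(α,β,γ) |l m⟩ in the angular-momentum basis.
Split into d^2_{1,0}(β=0.3322) × two z-phases.
With c≡cos(β/2)=0.986237 and s≡sin(β/2)=0.165337, N=[6·1·2·2]^{1/2}=4.898979
The bounds max(0,m−m')=0 and min(l+m,l−m')=1 give 2 terms
  k=0: (−1)^1·4.8990/(2)·0.9862^3·0.1653^1 = -0.388499
  k=1: (−1)^2·4.8990/(2)·0.9862^1·0.1653^3 = +0.010919
d^2_{1,0}(0.3322) = -0.388499 +0.010919 = -0.377581
Attach z-rotation phases: D = e^{-i(1)(3.2985)}·(-0.377581)·e^{-i(0)(5.4892)} = +0.372942-0.059002i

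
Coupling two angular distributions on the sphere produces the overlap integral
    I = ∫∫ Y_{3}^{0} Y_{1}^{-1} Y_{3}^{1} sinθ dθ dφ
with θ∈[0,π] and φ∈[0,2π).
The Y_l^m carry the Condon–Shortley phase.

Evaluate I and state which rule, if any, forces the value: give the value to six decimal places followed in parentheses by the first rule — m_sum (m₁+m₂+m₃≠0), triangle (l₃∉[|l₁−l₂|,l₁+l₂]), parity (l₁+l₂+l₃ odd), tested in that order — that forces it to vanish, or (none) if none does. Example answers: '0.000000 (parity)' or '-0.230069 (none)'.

Σlᵢ=7 odd — θ-integrand is odd under cosθ→−cosθ; I=0

0.000000 (parity)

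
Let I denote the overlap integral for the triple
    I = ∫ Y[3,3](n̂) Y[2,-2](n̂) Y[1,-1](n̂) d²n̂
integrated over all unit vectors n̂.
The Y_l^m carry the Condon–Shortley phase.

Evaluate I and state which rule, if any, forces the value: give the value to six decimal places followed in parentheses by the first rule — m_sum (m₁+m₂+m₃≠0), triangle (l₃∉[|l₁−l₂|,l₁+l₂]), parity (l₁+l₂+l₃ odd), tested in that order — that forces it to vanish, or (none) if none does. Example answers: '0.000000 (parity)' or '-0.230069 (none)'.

m-sum 0 ✓  L=6 even ✓  1≤1≤5 ✓
Π(2lᵢ+1) = 7×5×3 = 105
triangle coeff Δ(3,2,1) = 1/105
Σ_t [2,2]: t=2:+1/4 = 1/4
(3j)²=3/35 [(3 2 1; 0 0 0)], sign=-1
Σ_t [0,0]: t=0:+1/48 = 1/48
(3j)²=1/7 [(3 2 1; 3 -2 -1)], sign=+1
⇒ 4πI² = 9/7
I = (-1)√(9/7/(4π)) = -0.31986543
No selection rule forces the value: the integral is nonzero (none).

-0.319865 (none)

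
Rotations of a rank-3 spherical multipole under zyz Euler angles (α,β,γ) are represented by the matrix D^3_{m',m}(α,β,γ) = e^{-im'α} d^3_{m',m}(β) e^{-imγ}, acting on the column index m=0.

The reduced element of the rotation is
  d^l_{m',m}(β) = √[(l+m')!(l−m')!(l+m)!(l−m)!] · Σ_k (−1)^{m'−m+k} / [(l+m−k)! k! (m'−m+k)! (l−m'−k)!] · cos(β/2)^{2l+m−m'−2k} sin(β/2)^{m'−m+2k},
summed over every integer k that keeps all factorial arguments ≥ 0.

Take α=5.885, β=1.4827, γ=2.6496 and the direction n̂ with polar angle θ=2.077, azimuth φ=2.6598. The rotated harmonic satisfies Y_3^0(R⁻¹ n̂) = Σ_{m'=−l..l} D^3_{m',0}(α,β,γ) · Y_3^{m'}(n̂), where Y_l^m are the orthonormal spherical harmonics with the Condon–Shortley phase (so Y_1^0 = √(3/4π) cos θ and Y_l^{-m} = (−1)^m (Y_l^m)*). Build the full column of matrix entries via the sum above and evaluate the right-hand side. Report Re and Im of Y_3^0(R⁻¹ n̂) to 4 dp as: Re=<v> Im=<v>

Re=-0.3902 Im=0.0000

Need the full column D^3_{m',0} for m'=−3..3 at α=5.8850, β=1.4827, γ=2.6496.
cos(β/2)=0.737558, sin(β/2)=0.675284
d^3_{-3,0}: single k=3 term ⇒ +0.552539;  D = +0.203017-0.513890i
d^3_{-2,0}: k∈[2..3] ⇒ +0.739125 -0.619582 = +0.119542;  D = +0.083597-0.085452i
d^3_{-1,0}: k∈[1..3] ⇒ +0.510572 -1.283984 +0.358773 = -0.414639;  D = -0.382200+0.160775i
d^3_{0,0}: k∈[0..3] ⇒ +0.160981 -1.214506 +1.018077 -0.094824 = -0.130271;  D = -0.130271+0.000000i
d^3_{1,0}: k∈[0..2] ⇒ -0.510572 +1.283984 -0.358773 = +0.414639;  D = +0.382200+0.160775i
d^3_{2,0}: k∈[0..1] ⇒ +0.739125 -0.619582 = +0.119542;  D = +0.083597+0.085452i
d^3_{3,0}: single k=0 term ⇒ -0.552539;  D = -0.203017-0.513890i
Y_3^{m'}(θ=2.077,φ=2.6598) and Σ D·Y over m':
  (+0.2030-0.5139i)·(-0.0349-0.2769i)  (+0.0836-0.0855i)·(-0.2163-0.3113i)  (-0.3822+0.1608i)·(-0.0439-0.0230i)  (-0.1303+0.0000i)·(+0.3301+0.0000i)  (+0.3822+0.1608i)·(+0.0439-0.0230i)  (+0.0836+0.0855i)·(-0.2163+0.3113i)  (-0.2030-0.5139i)·(+0.0349-0.2769i)
Y_3^0(R⁻¹ n̂) = -0.390175+0.000000i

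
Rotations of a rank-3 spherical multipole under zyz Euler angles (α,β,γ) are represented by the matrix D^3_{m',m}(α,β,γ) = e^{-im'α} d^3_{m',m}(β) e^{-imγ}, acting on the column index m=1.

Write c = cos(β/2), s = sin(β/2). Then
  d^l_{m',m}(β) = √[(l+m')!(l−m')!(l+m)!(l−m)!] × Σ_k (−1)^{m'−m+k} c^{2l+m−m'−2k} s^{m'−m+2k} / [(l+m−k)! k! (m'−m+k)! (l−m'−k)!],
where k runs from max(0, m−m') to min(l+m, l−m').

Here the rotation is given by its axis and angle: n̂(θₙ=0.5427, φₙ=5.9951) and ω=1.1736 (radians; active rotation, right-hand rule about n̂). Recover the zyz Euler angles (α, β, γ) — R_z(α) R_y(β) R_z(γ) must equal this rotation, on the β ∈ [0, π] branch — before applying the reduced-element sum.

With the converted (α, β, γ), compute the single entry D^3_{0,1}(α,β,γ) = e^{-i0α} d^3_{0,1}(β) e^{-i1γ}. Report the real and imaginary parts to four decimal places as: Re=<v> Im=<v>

Axis–angle → zyz. n̂ = (sinθₙcosφₙ, sinθₙsinφₙ, cosθₙ) = (+0.495167, -0.146732, +0.856317), ω = 1.1736.
R = I cosω + sinω [n̂]ₓ + (1−cosω) n̂n̂ᵀ gives
  R = [+0.537177, -0.834203, +0.124685; +0.745102, +0.400036, -0.533662; +0.395303, +0.379574, +0.836456]
β = atan2(√(R₁₃²+R₂₃²), R₃₃) = 0.580012; α = atan2(R₂₃, R₁₃) mod 2π = 4.941913; γ = atan2(R₃₂, −R₃₁) mod 2π = 2.376491
Split into d^3_{0,1}(β=0.5800) × two z-phases.
With c≡cos(β/2)=0.958242 and s≡sin(β/2)=0.285958, N=[6·6·24·2]^{1/2}=41.569219
k∈{1,2,3} keeps every argument non-negative
  k=1: (−1)^0·41.5692/(12)·0.9582^5·0.2860^1 = +0.800330
  k=2: (−1)^1·41.5692/(4)·0.9582^3·0.2860^3 = -0.213818
  k=3: (−1)^2·41.5692/(12)·0.9582^1·0.2860^5 = +0.006347
d^3_{0,1}(0.5800) = +0.800330 -0.213818 +0.006347 = +0.592859
Phases: e^{-i·(0)·4.9419}=+1.000000+0.000000i, e^{-i·(1)·2.3765}=-0.721312-0.692610i ⇒ D=-0.427637-0.410620i

Re=-0.4276 Im=-0.4106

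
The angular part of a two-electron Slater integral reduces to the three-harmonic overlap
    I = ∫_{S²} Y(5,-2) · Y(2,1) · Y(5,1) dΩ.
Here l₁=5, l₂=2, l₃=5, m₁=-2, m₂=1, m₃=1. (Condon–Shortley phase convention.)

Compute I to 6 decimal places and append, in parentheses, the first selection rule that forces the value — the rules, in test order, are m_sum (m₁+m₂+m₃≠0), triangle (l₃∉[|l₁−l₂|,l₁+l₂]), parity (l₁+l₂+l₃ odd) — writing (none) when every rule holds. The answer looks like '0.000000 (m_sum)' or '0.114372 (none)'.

Rules hold: Σm=0, L=12 even, 3≤5≤7.
N = 11·5·11 = 605
Δ = 2!·8!·2!/13! = 1/38610
Racah Σ t=0..2: t=0:+1/2880 t=1:−1/576 t=2:+1/2880 = -1/960
⇒ 3j(5 2 5; 0 0 0)² = 10/429, sgn +1
Racah Σ t=1..2: t=1:−1/2880 t=2:+1/1440 = 1/2880
⇒ 3j(5 2 5; -2 1 1)² = 7/715, sgn +1
4πI² = N·(3j₀)²·(3jₘ)² = 70/507
I = +1·√(0.138067/4π) = 0.10481902
No selection rule forces the value: the integral is nonzero (none).

0.104819 (none)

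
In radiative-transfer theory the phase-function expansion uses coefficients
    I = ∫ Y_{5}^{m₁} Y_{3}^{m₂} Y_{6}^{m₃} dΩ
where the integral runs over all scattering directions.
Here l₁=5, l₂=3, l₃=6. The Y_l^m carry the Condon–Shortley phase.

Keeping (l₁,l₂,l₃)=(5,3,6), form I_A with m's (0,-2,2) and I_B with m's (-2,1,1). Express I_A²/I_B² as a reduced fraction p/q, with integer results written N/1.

14/15

l's match ⇒ only the (l;m) 3-j factors differ between A and B.
A: triangle coeff Δ(5,3,6) = 1/675675; Σ_t [0,1]: t=0:+1/8640 t=1:−1/13824 = 1/23040; (3j)²=2/429 [(5 3 6; 0 -2 2)], sign=+1
B: triangle coeff Δ(5,3,6) = 1/675675; Σ_t [0,2]: t=0:+1/241920 t=1:−1/8640 t=2:+1/5760 = 1/16128; (3j)²=5/1001 [(5 3 6; -2 1 1)], sign=-1
I_A²/I_B² = (2/429)/(5/1001) = 14/15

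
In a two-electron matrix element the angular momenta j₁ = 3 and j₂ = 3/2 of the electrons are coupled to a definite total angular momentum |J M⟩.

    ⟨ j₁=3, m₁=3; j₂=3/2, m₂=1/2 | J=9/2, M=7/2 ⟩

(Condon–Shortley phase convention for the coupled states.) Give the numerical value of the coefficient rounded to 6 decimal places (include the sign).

√[10·0!6!3!/10! · 6!0!2!1!8!1!] = √(691200)
  +(−1)^0/∏(0,0,0,2,6,1)! = 1/1440  (running 1/1440)
⟨..|..⟩ = √(691200)·(1/1440) = +0.577350

+√(1/3) ≈ +0.577350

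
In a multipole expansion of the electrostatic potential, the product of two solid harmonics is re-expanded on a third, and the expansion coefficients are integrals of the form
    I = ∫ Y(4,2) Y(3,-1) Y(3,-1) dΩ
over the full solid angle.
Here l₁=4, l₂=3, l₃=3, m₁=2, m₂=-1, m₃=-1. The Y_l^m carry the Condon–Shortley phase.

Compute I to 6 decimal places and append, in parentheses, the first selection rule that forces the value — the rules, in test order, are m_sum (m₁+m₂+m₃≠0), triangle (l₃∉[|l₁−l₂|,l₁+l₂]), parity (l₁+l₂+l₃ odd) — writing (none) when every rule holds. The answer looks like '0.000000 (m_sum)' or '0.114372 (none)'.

0.162193 (none)

Rules hold: Σm=0, L=10 even, 1≤3≤7.
N = 9·7·7 = 441
Δ = 4!·4!·2!/11! = 1/34650
Racah Σ t=1..3: t=1:−1/72 t=2:+1/16 t=3:−1/72 = 5/144
⇒ 3j(4 3 3; 0 0 0)² = 2/77, sgn -1
Racah Σ t=0..2: t=0:+1/192 t=1:−1/36 t=2:+1/192 = -5/288
⇒ 3j(4 3 3; 2 -1 -1)² = 20/693, sgn -1
4πI² = N·(3j₀)²·(3jₘ)² = 40/121
I = +1·√(0.330579/4π) = 0.16219310
No selection rule forces the value: the integral is nonzero (none).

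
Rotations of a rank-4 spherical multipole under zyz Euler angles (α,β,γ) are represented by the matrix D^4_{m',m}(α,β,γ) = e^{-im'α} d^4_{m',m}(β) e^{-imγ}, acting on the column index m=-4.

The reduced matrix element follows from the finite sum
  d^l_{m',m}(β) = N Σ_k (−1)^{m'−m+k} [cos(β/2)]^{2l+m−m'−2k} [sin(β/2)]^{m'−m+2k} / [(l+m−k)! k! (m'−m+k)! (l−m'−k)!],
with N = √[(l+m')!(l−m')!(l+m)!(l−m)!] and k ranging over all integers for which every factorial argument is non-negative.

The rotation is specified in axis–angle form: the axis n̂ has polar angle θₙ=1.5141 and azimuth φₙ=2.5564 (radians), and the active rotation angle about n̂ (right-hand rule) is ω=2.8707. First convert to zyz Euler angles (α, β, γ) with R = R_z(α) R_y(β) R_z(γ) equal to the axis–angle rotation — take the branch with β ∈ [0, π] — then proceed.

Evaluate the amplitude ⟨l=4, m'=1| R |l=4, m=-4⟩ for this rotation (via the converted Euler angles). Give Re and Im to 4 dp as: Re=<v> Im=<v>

Axis–angle → zyz. n̂ = (sinθₙcosφₙ, sinθₙsinφₙ, cosθₙ) = (-0.832266, +0.551472, +0.056666), ω = 2.8707.
R = I cosω + sinω [n̂]ₓ + (1−cosω) n̂n̂ᵀ gives
  R = [+0.396542, -0.916370, +0.054967; -0.886043, -0.366379, +0.284067; -0.240172, -0.161348, -0.957227]
β = atan2(√(R₁₃²+R₂₃²), R₃₃) = 2.848059; α = atan2(R₂₃, R₁₃) mod 2π = 1.379659; γ = atan2(R₃₂, −R₃₁) mod 2π = 5.691637
First d^4_{1,-4}(β=2.8481), then the phase factors e^{-i(1)α} and e^{-i(-4)γ}:
c=cos(2.848059/2)=0.146240, s=sin(2.848059/2)=0.989249; N=√[120·6·1·40320]=5387.986637
k∈{0} keeps every argument non-negative
  k=0: (−1)^5·5387.9866/(720)·0.1462^3·0.9892^5 = -0.022173
d^4_{1,-4}(2.8481) = -0.022173
Phases: e^{-i·(1)·1.3797}=+0.189976-0.981789i, e^{-i·(-4)·5.6916}=-0.714142-0.700001i ⇒ D=+0.018247-0.012598i

Re=0.0182 Im=-0.0126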